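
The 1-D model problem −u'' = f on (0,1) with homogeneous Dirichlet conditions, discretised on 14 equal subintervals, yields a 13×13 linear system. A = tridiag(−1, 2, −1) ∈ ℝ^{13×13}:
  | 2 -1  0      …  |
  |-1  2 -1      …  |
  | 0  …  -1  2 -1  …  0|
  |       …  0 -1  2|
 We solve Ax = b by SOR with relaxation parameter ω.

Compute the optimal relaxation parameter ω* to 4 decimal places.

ρ_J = max_k |cos(kπ/14)| = cos(π/14) = 0.9749
1 − cos²(π/14) = sin²(π/14) ⇒ √(1−ρ_J²) = sin(π/14) = 0.22252.
ω* = 2 / (1 + 0.22252) = 2 / 1.22252 ≈ 1.6360.
At ω = 1.6360 every |λ(B_ω)| = ω−1, so ρ_SOR = 0.6360.

ω* = 1.6360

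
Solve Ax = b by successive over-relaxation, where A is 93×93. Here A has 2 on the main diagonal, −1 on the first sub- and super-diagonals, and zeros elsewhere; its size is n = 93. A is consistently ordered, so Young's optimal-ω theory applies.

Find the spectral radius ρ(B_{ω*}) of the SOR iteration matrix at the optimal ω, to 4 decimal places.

ρ_J = max_k |cos(kπ/94)| = cos(π/94) = 0.9994
√(1−ρ_J²) simplifies to sin(π/94) = 0.03341.
[ω*] 2 ÷ (1 + 0.03341) = 2 ÷ 1.03341 = 1.9353.
[ρ_SOR] ω* − 1 = 0.9353.

ρ_SOR = 0.9353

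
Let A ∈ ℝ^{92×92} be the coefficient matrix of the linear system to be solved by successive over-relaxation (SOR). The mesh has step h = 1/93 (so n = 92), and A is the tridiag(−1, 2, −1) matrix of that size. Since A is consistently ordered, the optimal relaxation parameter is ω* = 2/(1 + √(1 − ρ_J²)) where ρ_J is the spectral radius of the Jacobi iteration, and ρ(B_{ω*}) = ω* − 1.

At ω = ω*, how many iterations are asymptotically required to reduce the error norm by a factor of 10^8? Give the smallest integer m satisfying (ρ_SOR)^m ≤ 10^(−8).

[ρ_J] n=92: ρ(B_J) = cos(π/(n+1)) = cos(π/93) = 0.9994295.
root = sin(π/93) = 0.0337741  (since 1−cos² = sin²).
ω* = 2/(1+0.0337741) = 1.9346586
and ρ(B_{ω*}) = 1.9346586 − 1 = 0.9346586.
Need (0.9346586)^m ≤ 10^(−8): m ≥ 8·ln10/|ln 0.9346586| = 18.4207/0.067574 = 272.600 ⇒ m = 273.

m = 273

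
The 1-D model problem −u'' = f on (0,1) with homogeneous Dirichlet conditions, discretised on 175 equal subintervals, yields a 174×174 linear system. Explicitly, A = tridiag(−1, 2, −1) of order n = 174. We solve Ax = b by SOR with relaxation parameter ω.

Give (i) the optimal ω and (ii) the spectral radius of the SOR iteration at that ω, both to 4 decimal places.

ω* = 1.9647, ρ_SOR = 0.9647

With n=174, ρ(Jacobi) = cos(π/175) = 0.9998.
√(1−ρ_J²) = |sin(π/175)| = 0.01795
So ω* = 2/1.01795 = 1.9647 (Young).
and ρ(B_{ω*}) = 1.9647 − 1 = 0.9647.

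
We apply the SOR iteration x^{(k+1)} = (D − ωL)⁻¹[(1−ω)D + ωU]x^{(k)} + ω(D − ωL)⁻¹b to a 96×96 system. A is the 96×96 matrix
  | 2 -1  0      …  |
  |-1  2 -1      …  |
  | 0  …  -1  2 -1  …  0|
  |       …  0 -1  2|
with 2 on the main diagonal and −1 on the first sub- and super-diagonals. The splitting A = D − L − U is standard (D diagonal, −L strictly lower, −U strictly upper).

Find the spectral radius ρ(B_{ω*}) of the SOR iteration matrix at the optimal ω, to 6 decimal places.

With n=96, ρ(Jacobi) = cos(π/97) = 0.999476.
√(1 − cos²(π/97)) = sin(π/97) ≈ 0.0323819.
Young: ω* = 2/(1+√(1−ρ_J²)) = 2/(1+0.0323819) = 2/1.0323819 = 1.937268.
At ω = 1.937268 every |λ(B_ω)| = ω−1, so ρ_SOR = 0.937268.

ρ_SOR = 0.937268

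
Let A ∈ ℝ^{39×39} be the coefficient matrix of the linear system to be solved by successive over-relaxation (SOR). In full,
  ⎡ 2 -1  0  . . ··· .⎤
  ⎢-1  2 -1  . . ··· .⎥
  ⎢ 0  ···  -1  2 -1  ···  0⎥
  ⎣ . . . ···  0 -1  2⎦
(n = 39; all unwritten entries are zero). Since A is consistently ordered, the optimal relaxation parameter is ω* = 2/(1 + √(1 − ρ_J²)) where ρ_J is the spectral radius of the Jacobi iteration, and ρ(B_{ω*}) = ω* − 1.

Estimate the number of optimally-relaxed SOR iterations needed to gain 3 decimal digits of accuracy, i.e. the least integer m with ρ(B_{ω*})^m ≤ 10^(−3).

m = 44

spectrum of D⁻¹(L+U) = {cos(kπ/40) : 1≤k≤39}; ρ_J = cos(π/40) = 0.9969173.
root = sin(π/40) = 0.0784591  (since 1−cos² = sin²).
ω* = 2 / (1 + 0.0784591) = 2 / 1.0784591 ≈ 1.8544978.
ρ(B_{ω*}) = ω*−1 = 0.8544978
Need (0.8544978)^m ≤ 10^(−3): m ≥ 3·ln10/|ln 0.8544978| = 6.90776/0.157241 = 43.931 ⇒ m = 44.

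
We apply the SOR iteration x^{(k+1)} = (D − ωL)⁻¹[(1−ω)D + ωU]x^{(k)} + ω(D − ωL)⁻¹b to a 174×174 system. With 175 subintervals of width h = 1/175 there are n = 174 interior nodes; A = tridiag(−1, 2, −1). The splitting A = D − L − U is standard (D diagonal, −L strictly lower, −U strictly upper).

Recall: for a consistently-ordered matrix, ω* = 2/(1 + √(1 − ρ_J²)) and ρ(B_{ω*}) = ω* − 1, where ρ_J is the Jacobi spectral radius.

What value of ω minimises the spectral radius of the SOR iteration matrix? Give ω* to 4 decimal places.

n=174: λ(B_J) = 1 − λ(A)/2 = cos(kπ/175); k=1 gives ρ_J = 0.9998.
√(1−ρ_J²) simplifies to sin(π/175) = 0.01795.
ω* = 2/(1+0.01795) = 1.9647
At ω = 1.9647 every |λ(B_ω)| = ω−1, so ρ_SOR = 0.9647.

ω* = 1.9647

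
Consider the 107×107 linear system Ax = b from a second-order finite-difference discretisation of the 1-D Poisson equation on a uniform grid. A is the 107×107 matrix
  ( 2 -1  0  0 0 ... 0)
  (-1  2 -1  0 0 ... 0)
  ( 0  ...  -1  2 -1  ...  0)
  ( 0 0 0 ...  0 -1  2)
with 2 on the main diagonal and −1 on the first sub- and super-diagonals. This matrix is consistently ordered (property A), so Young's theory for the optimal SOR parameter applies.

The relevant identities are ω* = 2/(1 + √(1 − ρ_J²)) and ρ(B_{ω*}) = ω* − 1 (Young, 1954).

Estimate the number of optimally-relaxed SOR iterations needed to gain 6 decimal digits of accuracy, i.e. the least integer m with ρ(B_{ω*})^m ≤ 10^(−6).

m = 238

spectrum of D⁻¹(L+U) = {cos(kπ/108) : 1≤k≤107}; ρ_J = cos(π/108) = 0.9995770.
√(1−ρ_J²) simplifies to sin(π/108) = 0.0290847.
Young: ω* = 2/(1+√(1−ρ_J²)) = 2/(1+0.0290847) = 2/1.0290847 = 1.9434746.
Hence ρ(B_{ω*}) = 1.9434746 − 1 = 0.9434746.
6·ln10 = 13.8155; −ln(0.9434746) = 0.0581858; m = ⌈13.8155/0.0581858⌉ = ⌈237.438⌉ = 238.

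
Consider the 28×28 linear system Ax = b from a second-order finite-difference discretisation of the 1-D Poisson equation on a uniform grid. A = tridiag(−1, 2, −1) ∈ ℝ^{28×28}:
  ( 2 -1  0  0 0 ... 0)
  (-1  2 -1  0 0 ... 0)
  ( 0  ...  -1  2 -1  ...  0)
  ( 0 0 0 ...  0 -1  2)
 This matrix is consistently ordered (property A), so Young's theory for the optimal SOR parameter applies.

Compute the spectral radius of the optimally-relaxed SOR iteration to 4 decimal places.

ρ_SOR = 0.8049

½·tridiag(1,0,1) at n=28: λ_k = cos(kπ/29); max |λ| at k=1 ⇒ ρ_J = cos(π/29) ≈ 0.9941.
√(1−ρ_J²) = |sin(π/29)| = 0.10812
Young: ω* = 2/(1+√(1−ρ_J²)) = 2/(1+0.10812) = 2/1.10812 = 1.8049.
and ρ(B_{ω*}) = 1.8049 − 1 = 0.8049.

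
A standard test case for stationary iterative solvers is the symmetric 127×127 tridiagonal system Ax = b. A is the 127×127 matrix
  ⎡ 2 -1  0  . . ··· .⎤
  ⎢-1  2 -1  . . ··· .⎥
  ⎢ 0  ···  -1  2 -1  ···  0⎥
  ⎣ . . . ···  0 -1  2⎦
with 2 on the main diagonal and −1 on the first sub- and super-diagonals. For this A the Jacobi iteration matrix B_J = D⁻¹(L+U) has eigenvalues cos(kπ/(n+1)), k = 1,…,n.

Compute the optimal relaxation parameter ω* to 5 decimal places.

½·tridiag(1,0,1) at n=127: λ_k = cos(kπ/128); max |λ| at k=1 ⇒ ρ_J = cos(π/128) ≈ 0.99970.
√(1−ρ_J²) simplifies to sin(π/128) = 0.024541.
Then 2/(1+√(1−ρ_J²)) = 2/(1+0.024541); ω* = 2/1.024541 = 1.95209.
At ω = 1.95209 every |λ(B_ω)| = ω−1, so ρ_SOR = 0.95209.

ω* = 1.95209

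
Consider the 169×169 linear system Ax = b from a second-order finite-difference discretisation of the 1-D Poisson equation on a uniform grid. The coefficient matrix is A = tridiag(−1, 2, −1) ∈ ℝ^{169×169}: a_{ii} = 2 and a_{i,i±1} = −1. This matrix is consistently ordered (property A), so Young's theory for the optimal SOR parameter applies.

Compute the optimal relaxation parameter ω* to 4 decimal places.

[ρ_J] n=169: ρ(B_J) = cos(π/(n+1)) = cos(π/170) = 0.9998.
root = sin(π/170) = 0.01848  (since 1−cos² = sin²).
ω* = 2 / (1 + 0.01848) = 2 / 1.01848 ≈ 1.9637.
ρ_SOR = ω* − 1 ≈ 0.9637.

ω* = 1.9637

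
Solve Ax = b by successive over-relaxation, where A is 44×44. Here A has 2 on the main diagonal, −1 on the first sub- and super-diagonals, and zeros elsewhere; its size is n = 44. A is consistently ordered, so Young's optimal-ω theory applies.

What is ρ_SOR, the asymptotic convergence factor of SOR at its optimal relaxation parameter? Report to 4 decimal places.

½·tridiag(1,0,1) at n=44: λ_k = cos(kπ/45); max |λ| at k=1 ⇒ ρ_J = cos(π/45) ≈ 0.9976.
1 − cos²(π/45) = sin²(π/45) ⇒ √(1−ρ_J²) = sin(π/45) = 0.06976.
ω* = 2 / (1 + 0.06976) = 2 / 1.06976 ≈ 1.8696.
At ω = 1.8696 every |λ(B_ω)| = ω−1, so ρ_SOR = 0.8696.

ρ_SOR = 0.8696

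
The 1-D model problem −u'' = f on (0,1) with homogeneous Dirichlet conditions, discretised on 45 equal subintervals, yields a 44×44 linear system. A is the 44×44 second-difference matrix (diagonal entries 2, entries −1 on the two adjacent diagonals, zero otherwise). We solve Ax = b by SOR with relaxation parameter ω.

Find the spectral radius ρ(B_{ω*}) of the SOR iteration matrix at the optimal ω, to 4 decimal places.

B_J for the 44×44 system has eigenvalues cos(kπ/45); ρ_J = cos(π/45) = 0.9976.
1 − cos²(π/45) = sin²(π/45) ⇒ √(1−ρ_J²) = sin(π/45) = 0.06976.
Then 2/(1+√(1−ρ_J²)) = 2/(1+0.06976); ω* = 2/1.06976 = 1.8696.
[ρ_SOR] ω* − 1 = 0.8696.

ρ_SOR = 0.8696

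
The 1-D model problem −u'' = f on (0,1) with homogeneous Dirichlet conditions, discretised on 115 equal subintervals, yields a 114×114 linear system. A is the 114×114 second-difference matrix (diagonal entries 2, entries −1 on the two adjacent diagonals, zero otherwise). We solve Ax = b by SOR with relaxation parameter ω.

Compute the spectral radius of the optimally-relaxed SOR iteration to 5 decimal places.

ρ_SOR = 0.94682

½·tridiag(1,0,1) at n=114: λ_k = cos(kπ/115); max |λ| at k=1 ⇒ ρ_J = cos(π/115) ≈ 0.99963.
1 − cos²(π/115) = sin²(π/115) ⇒ √(1−ρ_J²) = sin(π/115) = 0.027315.
ω* = 2/(1+0.027315) = 1.94682
Hence ρ(B_{ω*}) = 1.94682 − 1 = 0.94682.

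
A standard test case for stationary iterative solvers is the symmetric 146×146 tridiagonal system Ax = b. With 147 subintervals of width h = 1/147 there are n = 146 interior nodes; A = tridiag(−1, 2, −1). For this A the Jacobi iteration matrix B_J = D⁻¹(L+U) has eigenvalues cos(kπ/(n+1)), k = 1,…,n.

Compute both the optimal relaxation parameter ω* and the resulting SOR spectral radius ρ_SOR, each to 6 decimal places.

n=146: λ(B_J) = 1 − λ(A)/2 = cos(kπ/147); k=1 gives ρ_J = 0.999772.
√(1−ρ_J²) simplifies to sin(π/147) = 0.0213698.
[ω*] 2 ÷ (1 + 0.0213698) = 2 ÷ 1.0213698 = 1.958155.
ρ_SOR = ω* − 1 ≈ 0.958155.

ω* = 1.958155, ρ_SOR = 0.958155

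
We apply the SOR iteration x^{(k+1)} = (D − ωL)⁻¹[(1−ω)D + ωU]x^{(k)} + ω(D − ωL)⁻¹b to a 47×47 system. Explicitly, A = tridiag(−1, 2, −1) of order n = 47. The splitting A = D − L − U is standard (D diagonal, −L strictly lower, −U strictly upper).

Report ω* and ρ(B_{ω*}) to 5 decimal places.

½·tridiag(1,0,1) at n=47: λ_k = cos(kπ/48); max |λ| at k=1 ⇒ ρ_J = cos(π/48) ≈ 0.99786.
1 − cos²(π/48) = sin²(π/48) ⇒ √(1−ρ_J²) = sin(π/48) = 0.065403.
Young: ω* = 2/(1+√(1−ρ_J²)) = 2/(1+0.065403) = 2/1.065403 = 1.87722.
[ρ_SOR] ω* − 1 = 0.87722.

ω* = 1.87722, ρ_SOR = 0.87722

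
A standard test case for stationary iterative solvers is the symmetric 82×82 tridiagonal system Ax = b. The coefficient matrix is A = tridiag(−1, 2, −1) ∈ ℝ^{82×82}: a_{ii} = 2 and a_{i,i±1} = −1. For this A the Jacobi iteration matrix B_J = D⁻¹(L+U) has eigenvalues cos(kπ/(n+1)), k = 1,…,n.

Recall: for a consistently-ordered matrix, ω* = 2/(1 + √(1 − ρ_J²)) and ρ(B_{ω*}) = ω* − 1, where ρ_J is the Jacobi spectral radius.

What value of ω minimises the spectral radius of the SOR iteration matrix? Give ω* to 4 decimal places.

B_J for the 82×82 system has eigenvalues cos(kπ/83); ρ_J = cos(π/83) = 0.9993.
√(1−ρ_J²) = |sin(π/83)| = 0.03784
So ω* = 2/1.03784 = 1.9271 (Young).
ρ(B_{ω*}) = ω*−1 = 0.9271

ω* = 1.9271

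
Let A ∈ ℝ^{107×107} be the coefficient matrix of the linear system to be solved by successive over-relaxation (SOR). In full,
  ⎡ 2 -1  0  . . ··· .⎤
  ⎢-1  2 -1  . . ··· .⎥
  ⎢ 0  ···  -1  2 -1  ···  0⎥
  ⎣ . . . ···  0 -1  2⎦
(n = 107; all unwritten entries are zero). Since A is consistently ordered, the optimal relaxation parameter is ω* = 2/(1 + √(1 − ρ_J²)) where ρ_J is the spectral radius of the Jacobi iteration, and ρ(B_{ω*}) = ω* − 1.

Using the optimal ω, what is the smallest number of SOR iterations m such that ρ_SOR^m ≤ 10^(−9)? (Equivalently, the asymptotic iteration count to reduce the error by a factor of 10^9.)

spectrum of D⁻¹(L+U) = {cos(kπ/108) : 1≤k≤107}; ρ_J = cos(π/108) = 0.9995770.
√(1−ρ_J²) simplifies to sin(π/108) = 0.0290847.
[ω*] 2 ÷ (1 + 0.0290847) = 2 ÷ 1.0290847 = 1.9434746.
ρ_SOR = ω* − 1 = 1.9434746 − 1 = 0.9434746.
9·ln10 = 20.7233; −ln(0.9434746) = 0.0581858; m = ⌈20.7233/0.0581858⌉ = ⌈356.157⌉ = 357.

m = 357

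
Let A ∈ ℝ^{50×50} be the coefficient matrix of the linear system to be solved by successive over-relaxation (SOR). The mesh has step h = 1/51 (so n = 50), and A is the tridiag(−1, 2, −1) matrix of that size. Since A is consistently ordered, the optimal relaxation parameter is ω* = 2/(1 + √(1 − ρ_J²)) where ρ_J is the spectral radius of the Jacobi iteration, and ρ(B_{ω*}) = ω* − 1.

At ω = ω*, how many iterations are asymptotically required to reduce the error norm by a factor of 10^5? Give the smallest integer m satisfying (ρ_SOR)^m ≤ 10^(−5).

B_J for the 50×50 system has eigenvalues cos(kπ/51); ρ_J = cos(π/51) = 0.9981033.
root = sin(π/51) = 0.0615609  (since 1−cos² = sin²).
Young: ω* = 2/(1+√(1−ρ_J²)) = 2/(1+0.0615609) = 2/1.0615609 = 1.8840181.
[ρ_SOR] ω* − 1 = 0.8840181.
5·ln10 = 11.5129; −ln(0.8840181) = 0.123278; m = ⌈11.5129/0.123278⌉ = ⌈93.390⌉ = 94.

m = 94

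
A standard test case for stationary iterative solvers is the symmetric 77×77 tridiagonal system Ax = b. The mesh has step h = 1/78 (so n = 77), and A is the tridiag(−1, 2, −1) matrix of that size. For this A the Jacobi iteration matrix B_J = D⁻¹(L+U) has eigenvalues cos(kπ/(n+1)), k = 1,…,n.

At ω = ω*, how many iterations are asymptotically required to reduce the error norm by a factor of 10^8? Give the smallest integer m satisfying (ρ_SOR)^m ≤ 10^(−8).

½·tridiag(1,0,1) at n=77: λ_k = cos(kπ/78); max |λ| at k=1 ⇒ ρ_J = cos(π/78) ≈ 0.9991890.
√(1 − cos²(π/78)) = sin(π/78) ≈ 0.0402659.
[ω*] 2 ÷ (1 + 0.0402659) = 2 ÷ 1.0402659 = 1.9225854.
Hence ρ(B_{ω*}) = 1.9225854 − 1 = 0.9225854.
(0.9225854)^m ≤ 10^{−8}  ⇒  m·ln(0.9225854) ≤ −8·ln10  ⇒  m ≥ 228.615  ⇒  m = 229

m = 229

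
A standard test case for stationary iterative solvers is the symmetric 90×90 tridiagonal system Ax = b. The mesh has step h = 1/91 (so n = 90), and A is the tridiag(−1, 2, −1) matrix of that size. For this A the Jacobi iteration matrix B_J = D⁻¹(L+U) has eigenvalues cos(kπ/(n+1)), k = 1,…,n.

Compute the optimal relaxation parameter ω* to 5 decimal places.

ω* = 1.93327

B_J for the 90×90 system has eigenvalues cos(kπ/91); ρ_J = cos(π/91) = 0.99940.
√(1−ρ_J²) = |sin(π/91)| = 0.034516
ω* = 2/(1+0.034516) = 1.93327
At ω = 1.93327 every |λ(B_ω)| = ω−1, so ρ_SOR = 0.93327.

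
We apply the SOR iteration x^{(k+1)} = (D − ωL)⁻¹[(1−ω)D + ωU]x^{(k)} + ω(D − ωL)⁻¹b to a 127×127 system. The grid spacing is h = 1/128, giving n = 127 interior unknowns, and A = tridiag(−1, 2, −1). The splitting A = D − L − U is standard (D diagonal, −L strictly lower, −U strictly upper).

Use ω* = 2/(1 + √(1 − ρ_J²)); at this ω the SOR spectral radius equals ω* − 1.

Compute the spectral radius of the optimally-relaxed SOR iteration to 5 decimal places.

n=127: λ(B_J) = 1 − λ(A)/2 = cos(kπ/128); k=1 gives ρ_J = 0.99970.
√(1−ρ_J²) = |sin(π/128)| = 0.024541
ω* = 2 / (1 + 0.024541) = 2 / 1.024541 ≈ 1.95209.
ρ_SOR = ω* − 1 = 1.95209 − 1 = 0.95209.

ρ_SOR = 0.95209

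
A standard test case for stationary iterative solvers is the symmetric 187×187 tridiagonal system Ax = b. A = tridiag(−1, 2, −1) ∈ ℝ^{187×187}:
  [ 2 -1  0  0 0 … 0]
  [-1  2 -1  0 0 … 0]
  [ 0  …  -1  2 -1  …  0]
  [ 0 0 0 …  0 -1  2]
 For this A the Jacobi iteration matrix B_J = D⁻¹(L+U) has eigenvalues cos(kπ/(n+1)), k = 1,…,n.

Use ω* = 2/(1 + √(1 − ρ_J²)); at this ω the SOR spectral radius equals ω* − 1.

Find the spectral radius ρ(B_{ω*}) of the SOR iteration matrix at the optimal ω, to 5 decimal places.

B_J for the 187×187 system has eigenvalues cos(kπ/188); ρ_J = cos(π/188) = 0.99986.
root = sin(π/188) = 0.016710  (since 1−cos² = sin²).
So ω* = 2/1.016710 = 1.96713 (Young).
ρ_SOR = ω* − 1 = 1.96713 − 1 = 0.96713.

ρ_SOR = 0.96713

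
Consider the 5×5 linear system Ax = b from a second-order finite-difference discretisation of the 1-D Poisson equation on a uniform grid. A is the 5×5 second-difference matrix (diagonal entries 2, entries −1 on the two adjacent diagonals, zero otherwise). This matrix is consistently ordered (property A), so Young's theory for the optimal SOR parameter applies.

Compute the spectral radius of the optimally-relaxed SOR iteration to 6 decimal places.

ρ_SOR = 0.333333

spectrum of D⁻¹(L+U) = {cos(kπ/6) : 1≤k≤5}; ρ_J = cos(π/6) = 0.866025.
√(1 − cos²(π/6)) = sin(π/6) ≈ 0.5000000.
ω* = 2/(1+0.5000000) = 1.333333
ρ_SOR = ω* − 1 ≈ 0.333333.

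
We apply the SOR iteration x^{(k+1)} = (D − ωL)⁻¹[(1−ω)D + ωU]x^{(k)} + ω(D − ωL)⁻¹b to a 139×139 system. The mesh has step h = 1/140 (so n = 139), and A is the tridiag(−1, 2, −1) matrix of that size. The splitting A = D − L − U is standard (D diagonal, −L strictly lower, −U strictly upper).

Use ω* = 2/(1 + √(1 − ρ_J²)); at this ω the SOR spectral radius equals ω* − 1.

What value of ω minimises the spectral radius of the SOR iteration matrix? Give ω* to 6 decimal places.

ω* = 1.956109

B_J for the 139×139 system has eigenvalues cos(kπ/140); ρ_J = cos(π/140) = 0.999748.
√(1−ρ_J²) = |sin(π/140)| = 0.0224381
Young: ω* = 2/(1+√(1−ρ_J²)) = 2/(1+0.0224381) = 2/1.0224381 = 1.956109.
At ω = 1.956109 every |λ(B_ω)| = ω−1, so ρ_SOR = 0.956109.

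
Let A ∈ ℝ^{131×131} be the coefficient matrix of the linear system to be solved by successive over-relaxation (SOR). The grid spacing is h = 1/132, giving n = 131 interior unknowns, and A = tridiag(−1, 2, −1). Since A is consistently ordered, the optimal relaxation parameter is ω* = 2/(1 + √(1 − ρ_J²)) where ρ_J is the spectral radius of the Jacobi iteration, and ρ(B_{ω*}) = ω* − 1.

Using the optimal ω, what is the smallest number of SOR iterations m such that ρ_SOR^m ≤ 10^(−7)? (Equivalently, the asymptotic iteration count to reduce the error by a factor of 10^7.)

m = 339

[ρ_J] n=131: ρ(B_J) = cos(π/(n+1)) = cos(π/132) = 0.9997168.
√(1−ρ_J²) simplifies to sin(π/132) = 0.0237977.
ω* = 2/(1 + 0.0237977) = 2/1.0237977 = 1.9535109.
At ω = 1.9535109 every |λ(B_ω)| = ω−1, so ρ_SOR = 0.9535109.
For 7 digits: m = 7·ln10 / (−ln 0.9535109) = 16.1181/0.0476044 = 338.584; round up → m = 339.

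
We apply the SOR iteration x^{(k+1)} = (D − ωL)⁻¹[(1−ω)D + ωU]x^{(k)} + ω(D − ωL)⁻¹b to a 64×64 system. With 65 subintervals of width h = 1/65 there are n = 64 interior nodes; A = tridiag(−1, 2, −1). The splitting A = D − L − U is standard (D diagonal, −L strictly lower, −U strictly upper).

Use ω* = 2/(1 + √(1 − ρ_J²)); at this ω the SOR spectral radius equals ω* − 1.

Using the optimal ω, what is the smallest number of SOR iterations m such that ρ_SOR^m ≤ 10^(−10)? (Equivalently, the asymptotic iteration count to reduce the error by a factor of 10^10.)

m = 239

With n=64, ρ(Jacobi) = cos(π/65) = 0.9988322.
1 − cos²(π/65) = sin²(π/65) ⇒ √(1−ρ_J²) = sin(π/65) = 0.0483134.
ω* = 2 / (1 + 0.0483134) = 2 / 1.0483134 ≈ 1.9078264.
ρ_SOR = ω* − 1 ≈ 0.9078264.
(0.9078264)^m ≤ 10^{−10}  ⇒  m·ln(0.9078264) ≤ −10·ln10  ⇒  m ≥ 238.112  ⇒  m = 239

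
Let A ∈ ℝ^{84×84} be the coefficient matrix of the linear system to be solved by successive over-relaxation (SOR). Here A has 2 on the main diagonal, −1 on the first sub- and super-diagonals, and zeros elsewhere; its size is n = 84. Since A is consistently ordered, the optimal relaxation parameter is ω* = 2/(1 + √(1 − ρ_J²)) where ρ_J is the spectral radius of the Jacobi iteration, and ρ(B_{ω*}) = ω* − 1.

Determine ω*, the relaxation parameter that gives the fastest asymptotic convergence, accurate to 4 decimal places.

ω* = 1.9287

½·tridiag(1,0,1) at n=84: λ_k = cos(kπ/85); max |λ| at k=1 ⇒ ρ_J = cos(π/85) ≈ 0.9993.
√(1−ρ_J²) = |sin(π/85)| = 0.03695
[ω*] 2 ÷ (1 + 0.03695) = 2 ÷ 1.03695 = 1.9287.
[ρ_SOR] ω* − 1 = 0.9287.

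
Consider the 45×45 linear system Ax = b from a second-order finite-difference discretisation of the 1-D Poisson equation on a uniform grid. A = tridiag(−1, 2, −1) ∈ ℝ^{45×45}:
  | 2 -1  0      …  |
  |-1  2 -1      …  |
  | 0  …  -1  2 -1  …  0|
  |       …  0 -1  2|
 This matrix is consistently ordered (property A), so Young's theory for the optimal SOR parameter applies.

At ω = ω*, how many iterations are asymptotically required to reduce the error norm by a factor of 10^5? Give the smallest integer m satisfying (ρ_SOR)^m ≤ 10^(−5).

m = 85

With n=45, ρ(Jacobi) = cos(π/46) = 0.9976688.
root = sin(π/46) = 0.0682424  (since 1−cos² = sin²).
ω* = 2/(1 + 0.0682424) = 2/1.0682424 = 1.8722342.
At ω = 1.8722342 every |λ(B_ω)| = ω−1, so ρ_SOR = 0.8722342.
(0.8722342)^m ≤ 10^{−5}  ⇒  m·ln(0.8722342) ≤ −5·ln10  ⇒  m ≥ 84.222  ⇒  m = 85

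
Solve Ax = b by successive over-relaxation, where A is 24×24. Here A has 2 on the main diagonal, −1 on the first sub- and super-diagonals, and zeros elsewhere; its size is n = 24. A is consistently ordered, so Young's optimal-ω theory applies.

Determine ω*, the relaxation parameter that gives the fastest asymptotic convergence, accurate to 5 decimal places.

ω* = 1.77725

n=24: λ(B_J) = 1 − λ(A)/2 = cos(kπ/25); k=1 gives ρ_J = 0.99211.
√(1−ρ_J²) = |sin(π/25)| = 0.125333
[ω*] 2 ÷ (1 + 0.125333) = 2 ÷ 1.125333 = 1.77725.
Hence ρ(B_{ω*}) = 1.77725 − 1 = 0.77725.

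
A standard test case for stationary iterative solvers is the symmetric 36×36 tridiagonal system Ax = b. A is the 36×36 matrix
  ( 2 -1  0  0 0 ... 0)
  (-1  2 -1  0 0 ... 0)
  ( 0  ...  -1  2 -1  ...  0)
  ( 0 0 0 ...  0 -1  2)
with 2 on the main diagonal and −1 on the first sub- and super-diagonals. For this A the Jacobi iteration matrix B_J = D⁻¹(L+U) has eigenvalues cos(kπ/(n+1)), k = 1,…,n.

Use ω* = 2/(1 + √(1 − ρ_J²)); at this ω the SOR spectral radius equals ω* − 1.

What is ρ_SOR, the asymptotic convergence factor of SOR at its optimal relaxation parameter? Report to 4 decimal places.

½·tridiag(1,0,1) at n=36: λ_k = cos(kπ/37); max |λ| at k=1 ⇒ ρ_J = cos(π/37) ≈ 0.9964.
√(1−ρ_J²) simplifies to sin(π/37) = 0.08481.
[ω*] 2 ÷ (1 + 0.08481) = 2 ÷ 1.08481 = 1.8436.
[ρ_SOR] ω* − 1 = 0.8436.

ρ_SOR = 0.8436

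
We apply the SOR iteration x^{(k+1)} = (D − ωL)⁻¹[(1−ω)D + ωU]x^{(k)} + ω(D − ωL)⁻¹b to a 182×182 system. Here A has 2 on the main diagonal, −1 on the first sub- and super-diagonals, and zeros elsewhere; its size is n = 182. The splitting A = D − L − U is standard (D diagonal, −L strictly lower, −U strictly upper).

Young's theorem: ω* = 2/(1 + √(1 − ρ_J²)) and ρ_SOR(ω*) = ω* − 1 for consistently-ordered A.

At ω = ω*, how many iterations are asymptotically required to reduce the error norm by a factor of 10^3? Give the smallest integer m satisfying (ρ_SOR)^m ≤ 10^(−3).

m = 202

½·tridiag(1,0,1) at n=182: λ_k = cos(kπ/183); max |λ| at k=1 ⇒ ρ_J = cos(π/183) ≈ 0.9998526.
root = sin(π/183) = 0.0171663  (since 1−cos² = sin²).
[ω*] 2 ÷ (1 + 0.0171663) = 2 ÷ 1.0171663 = 1.9662468.
At ω = 1.9662468 every |λ(B_ω)| = ω−1, so ρ_SOR = 0.9662468.
For 3 digits: m = 3·ln10 / (−ln 0.9662468) = 6.90776/0.034336 = 201.181; round up → m = 202.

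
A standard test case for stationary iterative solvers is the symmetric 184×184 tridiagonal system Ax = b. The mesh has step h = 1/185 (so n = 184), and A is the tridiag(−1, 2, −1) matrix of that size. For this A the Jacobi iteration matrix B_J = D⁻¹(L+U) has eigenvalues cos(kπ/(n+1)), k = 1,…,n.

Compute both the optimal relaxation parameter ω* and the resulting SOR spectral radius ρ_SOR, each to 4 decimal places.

½·tridiag(1,0,1) at n=184: λ_k = cos(kπ/185); max |λ| at k=1 ⇒ ρ_J = cos(π/185) ≈ 0.9999.
√(1−ρ_J²) simplifies to sin(π/185) = 0.01698.
ω* = 2/(1+0.01698) = 1.9666
and ρ(B_{ω*}) = 1.9666 − 1 = 0.9666.

ω* = 1.9666, ρ_SOR = 0.9666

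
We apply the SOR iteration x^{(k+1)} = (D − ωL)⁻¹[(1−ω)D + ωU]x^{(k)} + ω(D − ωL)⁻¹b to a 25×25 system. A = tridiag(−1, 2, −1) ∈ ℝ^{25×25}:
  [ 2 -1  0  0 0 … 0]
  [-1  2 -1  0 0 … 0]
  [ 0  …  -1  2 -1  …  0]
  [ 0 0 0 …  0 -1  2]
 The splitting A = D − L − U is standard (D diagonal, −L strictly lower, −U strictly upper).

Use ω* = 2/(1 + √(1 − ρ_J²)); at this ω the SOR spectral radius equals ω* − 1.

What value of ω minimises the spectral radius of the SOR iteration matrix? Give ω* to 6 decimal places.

B_J for the 25×25 system has eigenvalues cos(kπ/26); ρ_J = cos(π/26) = 0.992709.
1 − cos²(π/26) = sin²(π/26) ⇒ √(1−ρ_J²) = sin(π/26) = 0.1205367.
Then 2/(1+√(1−ρ_J²)) = 2/(1+0.1205367); ω* = 2/1.1205367 = 1.784859.
ρ_SOR = ω* − 1 ≈ 0.784859.

ω* = 1.784859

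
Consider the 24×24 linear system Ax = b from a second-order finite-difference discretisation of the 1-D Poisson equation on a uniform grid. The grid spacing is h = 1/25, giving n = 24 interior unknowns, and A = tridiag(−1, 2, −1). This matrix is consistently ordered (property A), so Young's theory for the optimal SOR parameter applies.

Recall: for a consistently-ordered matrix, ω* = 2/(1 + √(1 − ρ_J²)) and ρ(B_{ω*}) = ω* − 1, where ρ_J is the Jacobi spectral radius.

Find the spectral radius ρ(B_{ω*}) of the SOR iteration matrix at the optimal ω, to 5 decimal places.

ρ_SOR = 0.77725

[ρ_J] n=24: ρ(B_J) = cos(π/(n+1)) = cos(π/25) = 0.99211.
1 − cos²(π/25) = sin²(π/25) ⇒ √(1−ρ_J²) = sin(π/25) = 0.125333.
Young: ω* = 2/(1+√(1−ρ_J²)) = 2/(1+0.125333) = 2/1.125333 = 1.77725.
[ρ_SOR] ω* − 1 = 0.77725.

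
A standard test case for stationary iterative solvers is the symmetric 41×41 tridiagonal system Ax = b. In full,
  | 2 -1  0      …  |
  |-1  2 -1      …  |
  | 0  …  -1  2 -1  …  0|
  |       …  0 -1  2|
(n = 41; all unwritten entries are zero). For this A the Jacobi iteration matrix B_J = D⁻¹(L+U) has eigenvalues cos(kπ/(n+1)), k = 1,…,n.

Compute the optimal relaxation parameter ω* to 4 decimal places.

With n=41, ρ(Jacobi) = cos(π/42) = 0.9972.
√(1−ρ_J²) = |sin(π/42)| = 0.07473
[ω*] 2 ÷ (1 + 0.07473) = 2 ÷ 1.07473 = 1.8609.
ρ_SOR = ω* − 1 = 1.8609 − 1 = 0.8609.

ω* = 1.8609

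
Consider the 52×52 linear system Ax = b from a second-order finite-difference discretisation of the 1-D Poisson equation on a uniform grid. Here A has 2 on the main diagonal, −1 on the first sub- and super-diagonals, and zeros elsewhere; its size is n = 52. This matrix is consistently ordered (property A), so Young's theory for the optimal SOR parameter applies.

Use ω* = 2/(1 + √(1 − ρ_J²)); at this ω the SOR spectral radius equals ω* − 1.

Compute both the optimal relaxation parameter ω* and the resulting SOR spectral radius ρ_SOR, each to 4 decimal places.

With n=52, ρ(Jacobi) = cos(π/53) = 0.9982.
root = sin(π/53) = 0.05924  (since 1−cos² = sin²).
Then 2/(1+√(1−ρ_J²)) = 2/(1+0.05924); ω* = 2/1.05924 = 1.8881.
At ω = 1.8881 every |λ(B_ω)| = ω−1, so ρ_SOR = 0.8881.

ω* = 1.8881, ρ_SOR = 0.8881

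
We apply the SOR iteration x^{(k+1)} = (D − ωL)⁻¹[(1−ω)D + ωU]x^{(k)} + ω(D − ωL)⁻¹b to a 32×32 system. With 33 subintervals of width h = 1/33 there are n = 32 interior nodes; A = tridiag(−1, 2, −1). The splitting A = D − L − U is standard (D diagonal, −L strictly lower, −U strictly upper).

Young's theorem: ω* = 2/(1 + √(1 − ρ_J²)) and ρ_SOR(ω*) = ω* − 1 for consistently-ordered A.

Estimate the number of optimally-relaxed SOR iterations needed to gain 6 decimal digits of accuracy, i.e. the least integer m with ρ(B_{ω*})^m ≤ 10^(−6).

½·tridiag(1,0,1) at n=32: λ_k = cos(kπ/33); max |λ| at k=1 ⇒ ρ_J = cos(π/33) ≈ 0.9954719.
√(1 − cos²(π/33)) = sin(π/33) ≈ 0.0950560.
[ω*] 2 ÷ (1 + 0.0950560) = 2 ÷ 1.0950560 = 1.8263906.
ρ(B_{ω*}) = ω*−1 = 0.8263906
Need (0.8263906)^m ≤ 10^(−6): m ≥ 6·ln10/|ln 0.8263906| = 13.8155/0.190688 = 72.451 ⇒ m = 73.

m = 73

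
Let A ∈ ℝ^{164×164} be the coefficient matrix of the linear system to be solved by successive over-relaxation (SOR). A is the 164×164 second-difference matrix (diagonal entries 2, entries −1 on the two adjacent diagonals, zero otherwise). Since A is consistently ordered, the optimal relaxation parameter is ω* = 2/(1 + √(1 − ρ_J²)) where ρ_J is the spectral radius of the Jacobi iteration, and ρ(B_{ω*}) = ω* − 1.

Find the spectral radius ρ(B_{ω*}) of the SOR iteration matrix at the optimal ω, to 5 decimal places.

ρ_SOR = 0.96263

spectrum of D⁻¹(L+U) = {cos(kπ/165) : 1≤k≤164}; ρ_J = cos(π/165) = 0.99982.
√(1−ρ_J²) simplifies to sin(π/165) = 0.019039.
ω* = 2 / (1 + 0.019039) = 2 / 1.019039 ≈ 1.96263.
ρ(B_{ω*}) = ω*−1 = 0.96263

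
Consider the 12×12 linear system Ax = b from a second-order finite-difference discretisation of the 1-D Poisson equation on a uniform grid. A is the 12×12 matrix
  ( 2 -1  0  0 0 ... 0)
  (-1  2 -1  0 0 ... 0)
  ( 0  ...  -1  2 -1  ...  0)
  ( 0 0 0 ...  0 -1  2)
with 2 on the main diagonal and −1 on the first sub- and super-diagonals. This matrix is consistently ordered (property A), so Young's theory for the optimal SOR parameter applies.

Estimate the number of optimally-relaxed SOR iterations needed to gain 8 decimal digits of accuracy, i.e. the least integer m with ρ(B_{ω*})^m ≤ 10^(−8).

m = 38

n=12: λ(B_J) = 1 − λ(A)/2 = cos(kπ/13); k=1 gives ρ_J = 0.9709418.
√(1 − cos²(π/13)) = sin(π/13) ≈ 0.2393157.
ω* = 2 / (1 + 0.2393157) = 2 / 1.2393157 ≈ 1.6137938.
Hence ρ(B_{ω*}) = 1.6137938 − 1 = 0.6137938.
(0.6137938)^m ≤ 10^{−8}  ⇒  m·ln(0.6137938) ≤ −8·ln10  ⇒  m ≥ 37.740  ⇒  m = 38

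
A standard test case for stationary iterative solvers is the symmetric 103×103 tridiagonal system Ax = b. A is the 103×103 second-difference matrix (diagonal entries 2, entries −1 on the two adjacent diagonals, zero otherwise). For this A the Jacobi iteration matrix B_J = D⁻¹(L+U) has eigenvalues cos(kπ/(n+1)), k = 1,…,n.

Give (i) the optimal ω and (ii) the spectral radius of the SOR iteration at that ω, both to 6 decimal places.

With n=103, ρ(Jacobi) = cos(π/104) = 0.999544.
1 − cos²(π/104) = sin²(π/104) ⇒ √(1−ρ_J²) = sin(π/104) = 0.0302030.
ω* = 2 / (1 + 0.0302030) = 2 / 1.0302030 ≈ 1.941365.
Hence ρ(B_{ω*}) = 1.941365 − 1 = 0.941365.

ω* = 1.941365, ρ_SOR = 0.941365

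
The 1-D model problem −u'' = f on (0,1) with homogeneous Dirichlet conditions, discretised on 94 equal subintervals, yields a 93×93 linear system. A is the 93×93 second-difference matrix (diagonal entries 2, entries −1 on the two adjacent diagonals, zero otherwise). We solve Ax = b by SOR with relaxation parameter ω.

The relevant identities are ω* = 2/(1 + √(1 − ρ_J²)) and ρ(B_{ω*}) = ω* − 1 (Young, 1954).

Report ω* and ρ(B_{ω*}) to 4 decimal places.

ω* = 1.9353, ρ_SOR = 0.9353

With n=93, ρ(Jacobi) = cos(π/94) = 0.9994.
√(1−ρ_J²) = |sin(π/94)| = 0.03341
Then 2/(1+√(1−ρ_J²)) = 2/(1+0.03341); ω* = 2/1.03341 = 1.9353.
and ρ(B_{ω*}) = 1.9353 − 1 = 0.9353.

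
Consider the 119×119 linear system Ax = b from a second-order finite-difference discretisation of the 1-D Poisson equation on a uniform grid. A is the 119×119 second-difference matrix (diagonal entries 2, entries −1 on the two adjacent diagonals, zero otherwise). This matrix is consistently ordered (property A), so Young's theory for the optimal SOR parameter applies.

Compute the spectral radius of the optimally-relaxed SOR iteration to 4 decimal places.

ρ_SOR = 0.9490

[ρ_J] n=119: ρ(B_J) = cos(π/(n+1)) = cos(π/120) = 0.9997.
1 − cos²(π/120) = sin²(π/120) ⇒ √(1−ρ_J²) = sin(π/120) = 0.02618.
So ω* = 2/1.02618 = 1.9490 (Young).
[ρ_SOR] ω* − 1 = 0.9490.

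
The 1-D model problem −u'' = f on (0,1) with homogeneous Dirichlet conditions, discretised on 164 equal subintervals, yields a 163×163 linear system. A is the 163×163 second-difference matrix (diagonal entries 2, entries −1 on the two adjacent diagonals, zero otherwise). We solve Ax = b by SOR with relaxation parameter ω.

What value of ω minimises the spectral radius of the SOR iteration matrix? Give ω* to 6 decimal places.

ω* = 1.962410

[ρ_J] n=163: ρ(B_J) = cos(π/(n+1)) = cos(π/164) = 0.999817.
1 − cos²(π/164) = sin²(π/164) ⇒ √(1−ρ_J²) = sin(π/164) = 0.0191549.
ω* = 2/(1 + 0.0191549) = 2/1.0191549 = 1.962410.
ρ(B_{ω*}) = ω*−1 = 0.962410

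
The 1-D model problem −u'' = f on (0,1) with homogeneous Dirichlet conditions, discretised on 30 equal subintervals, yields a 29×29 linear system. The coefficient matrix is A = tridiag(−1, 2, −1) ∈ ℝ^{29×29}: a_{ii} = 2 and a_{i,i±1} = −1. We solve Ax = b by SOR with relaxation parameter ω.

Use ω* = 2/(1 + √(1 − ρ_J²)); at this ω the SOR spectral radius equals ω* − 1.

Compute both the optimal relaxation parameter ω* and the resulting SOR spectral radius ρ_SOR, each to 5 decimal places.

ω* = 1.81073, ρ_SOR = 0.81073

ρ_J = max_k |cos(kπ/30)| = cos(π/30) = 0.99452
√(1 − cos²(π/30)) = sin(π/30) ≈ 0.104528.
ω* = 2/(1 + 0.104528) = 2/1.104528 = 1.81073.
At ω = 1.81073 every |λ(B_ω)| = ω−1, so ρ_SOR = 0.81073.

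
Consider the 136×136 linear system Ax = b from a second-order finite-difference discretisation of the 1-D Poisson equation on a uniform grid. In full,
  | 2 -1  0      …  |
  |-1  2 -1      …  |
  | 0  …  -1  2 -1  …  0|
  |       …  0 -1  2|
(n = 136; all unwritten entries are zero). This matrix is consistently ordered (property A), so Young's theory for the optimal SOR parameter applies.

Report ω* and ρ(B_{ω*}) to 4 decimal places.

With n=136, ρ(Jacobi) = cos(π/137) = 0.9997.
√(1 − cos²(π/137)) = sin(π/137) ≈ 0.02293.
Young: ω* = 2/(1+√(1−ρ_J²)) = 2/(1+0.02293) = 2/1.02293 = 1.9552.
and ρ(B_{ω*}) = 1.9552 − 1 = 0.9552.

ω* = 1.9552, ρ_SOR = 0.9552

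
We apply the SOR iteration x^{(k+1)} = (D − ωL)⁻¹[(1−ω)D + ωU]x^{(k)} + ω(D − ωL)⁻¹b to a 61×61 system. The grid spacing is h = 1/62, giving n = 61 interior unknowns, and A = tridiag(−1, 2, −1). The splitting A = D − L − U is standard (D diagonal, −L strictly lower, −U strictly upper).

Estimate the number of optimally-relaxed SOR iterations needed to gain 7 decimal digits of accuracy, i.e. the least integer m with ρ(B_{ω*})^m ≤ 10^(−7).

m = 159

n=61: λ(B_J) = 1 − λ(A)/2 = cos(kπ/62); k=1 gives ρ_J = 0.9987165.
1 − cos²(π/62) = sin²(π/62) ⇒ √(1−ρ_J²) = sin(π/62) = 0.0506492.
Young: ω* = 2/(1+√(1−ρ_J²)) = 2/(1+0.0506492) = 2/1.0506492 = 1.9035849.
ρ(B_{ω*}) = ω*−1 = 0.9035849
(0.9035849)^m ≤ 10^{−7}  ⇒  m·ln(0.9035849) ≤ −7·ln10  ⇒  m ≥ 158.979  ⇒  m = 159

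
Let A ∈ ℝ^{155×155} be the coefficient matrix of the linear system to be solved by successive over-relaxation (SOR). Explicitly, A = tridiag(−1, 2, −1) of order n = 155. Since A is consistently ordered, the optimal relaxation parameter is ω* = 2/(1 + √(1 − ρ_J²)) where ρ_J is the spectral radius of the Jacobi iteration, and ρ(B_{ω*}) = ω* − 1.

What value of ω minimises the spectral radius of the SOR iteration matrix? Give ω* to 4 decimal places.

ω* = 1.9605

ρ_J = max_k |cos(kπ/156)| = cos(π/156) = 0.9998
√(1−ρ_J²) = |sin(π/156)| = 0.02014
ω* = 2/(1+0.02014) = 1.9605
At ω = 1.9605 every |λ(B_ω)| = ω−1, so ρ_SOR = 0.9605.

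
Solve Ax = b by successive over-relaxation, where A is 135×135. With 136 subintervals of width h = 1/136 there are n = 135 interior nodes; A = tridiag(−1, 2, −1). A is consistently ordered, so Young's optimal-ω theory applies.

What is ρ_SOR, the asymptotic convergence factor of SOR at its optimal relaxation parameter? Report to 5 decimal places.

[ρ_J] n=135: ρ(B_J) = cos(π/(n+1)) = cos(π/136) = 0.99973.
√(1−ρ_J²) = |sin(π/136)| = 0.023098
ω* = 2/(1+0.023098) = 1.95485
ρ(B_{ω*}) = ω*−1 = 0.95485

ρ_SOR = 0.95485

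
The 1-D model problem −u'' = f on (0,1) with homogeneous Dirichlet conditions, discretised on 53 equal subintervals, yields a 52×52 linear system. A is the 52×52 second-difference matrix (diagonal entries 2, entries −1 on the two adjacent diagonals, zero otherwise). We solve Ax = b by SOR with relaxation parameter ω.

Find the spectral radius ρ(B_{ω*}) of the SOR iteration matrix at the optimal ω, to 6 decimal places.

n=52: λ(B_J) = 1 − λ(A)/2 = cos(kπ/53); k=1 gives ρ_J = 0.998244.
root = sin(π/53) = 0.0592406  (since 1−cos² = sin²).
So ω* = 2/1.0592406 = 1.888145 (Young).
Hence ρ(B_{ω*}) = 1.888145 − 1 = 0.888145.

ρ_SOR = 0.888145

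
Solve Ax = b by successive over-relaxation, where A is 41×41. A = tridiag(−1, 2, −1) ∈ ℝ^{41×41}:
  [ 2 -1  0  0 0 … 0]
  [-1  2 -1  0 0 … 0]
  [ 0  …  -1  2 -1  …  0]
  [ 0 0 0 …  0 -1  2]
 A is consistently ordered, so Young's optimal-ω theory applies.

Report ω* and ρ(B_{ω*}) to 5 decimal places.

spectrum of D⁻¹(L+U) = {cos(kπ/42) : 1≤k≤41}; ρ_J = cos(π/42) = 0.99720.
√(1 − cos²(π/42)) = sin(π/42) ≈ 0.074730.
Then 2/(1+√(1−ρ_J²)) = 2/(1+0.074730); ω* = 2/1.074730 = 1.86093.
ρ(B_{ω*}) = ω*−1 = 0.86093

ω* = 1.86093, ρ_SOR = 0.86093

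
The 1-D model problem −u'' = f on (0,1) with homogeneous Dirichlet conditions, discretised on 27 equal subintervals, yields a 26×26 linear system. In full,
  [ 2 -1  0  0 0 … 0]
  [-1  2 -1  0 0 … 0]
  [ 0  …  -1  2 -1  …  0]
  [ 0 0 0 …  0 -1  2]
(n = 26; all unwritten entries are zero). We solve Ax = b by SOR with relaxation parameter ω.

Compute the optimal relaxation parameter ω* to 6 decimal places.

spectrum of D⁻¹(L+U) = {cos(kπ/27) : 1≤k≤26}; ρ_J = cos(π/27) = 0.993238.
1 − cos²(π/27) = sin²(π/27) ⇒ √(1−ρ_J²) = sin(π/27) = 0.1160929.
Young: ω* = 2/(1+√(1−ρ_J²)) = 2/(1+0.1160929) = 2/1.1160929 = 1.791966.
and ρ(B_{ω*}) = 1.791966 − 1 = 0.791966.

ω* = 1.791966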